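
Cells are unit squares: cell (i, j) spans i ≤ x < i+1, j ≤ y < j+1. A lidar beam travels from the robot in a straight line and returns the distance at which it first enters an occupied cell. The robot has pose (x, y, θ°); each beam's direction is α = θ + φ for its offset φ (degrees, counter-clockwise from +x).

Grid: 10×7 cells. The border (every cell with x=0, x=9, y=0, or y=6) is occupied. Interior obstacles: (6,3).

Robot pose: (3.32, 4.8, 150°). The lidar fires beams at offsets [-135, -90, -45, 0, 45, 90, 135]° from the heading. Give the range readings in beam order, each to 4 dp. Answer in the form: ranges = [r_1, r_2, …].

beam 1: φ=-135°, α=15°
  cosα=0.9659 sinα=0.2588 | (3,4) | tMaxX 0.7040 tMaxY 0.7727 | tΔX 1.0353 tΔY 3.8637
    t=0.7040 [x] (4,4)
    t=0.7727 [y] (4,5)
    t=1.7393 [x] (5,5)
    t=2.7745 [x] (6,5)
    t=3.8098 [x] (7,5)
    t=4.6364 [y] (7,6) — stop
  → r_1 = 4.6364
beam 2: φ=-90°, α=60°
  cosα=0.5000 sinα=0.8660 | (3,4) | tMaxX 1.3600 tMaxY 0.2309 | tΔX 2.0000 tΔY 1.1547
    t=0.2309 [y] (3,5)
    t=1.3600 [x] (4,5)
    t=1.3856 [y] (4,6) — stop
  → r_2 = 1.3856
beam 3: φ=-45°, α=105°
  cosα=-0.2588 sinα=0.9659 | (3,4) | tMaxX 1.2364 tMaxY 0.2071 | tΔX 3.8637 tΔY 1.0353
    t=0.2071 [y] (3,5)
    t=1.2364 [x] (2,5)
    t=1.2423 [y] (2,6) — stop
  → r_3 = 1.2423
beam 4: φ=0°, α=150°
  cosα=-0.8660 sinα=0.5000 | (3,4) | tMaxX 0.3695 tMaxY 0.4000 | tΔX 1.1547 tΔY 2.0000
    t=0.3695 [x] (2,4)
    t=0.4000 [y] (2,5)
    t=1.5242 [x] (1,5)
    t=2.4000 [y] (1,6) — stop
  → r_4 = 2.4000
beam 5: φ=45°, α=195°
  cosα=-0.9659 sinα=-0.2588 | (3,4) | tMaxX 0.3313 tMaxY 3.0910 | tΔX 1.0353 tΔY 3.8637
    t=0.3313 [x] (2,4)
    t=1.3666 [x] (1,4)
    t=2.4018 [x] (0,4) — stop
  → r_5 = 2.4018
beam 6: φ=90°, α=240°
  cosα=-0.5000 sinα=-0.8660 | (3,4) | tMaxX 0.6400 tMaxY 0.9238 | tΔX 2.0000 tΔY 1.1547
    t=0.6400 [x] (2,4)
    t=0.9238 [y] (2,3)
    t=2.0785 [y] (2,2)
    t=2.6400 [x] (1,2)
    t=3.2332 [y] (1,1)
    t=4.3879 [y] (1,0) — stop
  → r_6 = 4.3879
beam 7: φ=135°, α=285°
  cosα=0.2588 sinα=-0.9659 | (3,4) | tMaxX 2.6273 tMaxY 0.8282 | tΔX 3.8637 tΔY 1.0353
    t=0.8282 [y] (3,3)
    t=1.8635 [y] (3,2)
    t=2.6273 [x] (4,2)
    t=2.8988 [y] (4,1)
    t=3.9340 [y] (4,0) — stop
  → r_7 = 3.9340

ranges = [4.6364, 1.3856, 1.2423, 2.4000, 2.4018, 4.3879, 3.9340]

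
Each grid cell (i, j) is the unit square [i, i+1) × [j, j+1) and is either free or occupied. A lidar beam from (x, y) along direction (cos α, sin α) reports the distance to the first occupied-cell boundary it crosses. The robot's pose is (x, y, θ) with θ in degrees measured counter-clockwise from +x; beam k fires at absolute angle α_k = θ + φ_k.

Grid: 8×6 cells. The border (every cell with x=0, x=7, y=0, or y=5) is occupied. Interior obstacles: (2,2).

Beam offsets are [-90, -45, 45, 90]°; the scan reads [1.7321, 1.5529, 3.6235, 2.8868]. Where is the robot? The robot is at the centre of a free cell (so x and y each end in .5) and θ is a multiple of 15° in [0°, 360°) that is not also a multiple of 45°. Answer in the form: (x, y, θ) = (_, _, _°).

(x, y, θ) = (3.5, 2.5, 330°)

Enumerate (i+0.5, j+0.5, θ) over the 23 free cells and 16 admissible headings. For each, cast all 4 beams and compare to the given ranges.
  (2.5, 4.5, 150°): beam 1 = 0.5774 ≠ 1.7321 ✗
  (5.5, 4.5, 210°): beam 1 = 0.5774 ≠ 1.7321 ✗
  (1.5, 2.5, 195°): beam 1 = 1.9319 ≠ 1.7321 ✗
  (3.5, 3.5, 195°): beam 1 = 1.5529 ≠ 1.7321 ✗
  …
  (3.5, 2.5, 330°): r_1=1.7321, r_2=1.5529, r_3=3.6235, r_4=2.8868 — all match ✓
No second candidate reproduces the full scan.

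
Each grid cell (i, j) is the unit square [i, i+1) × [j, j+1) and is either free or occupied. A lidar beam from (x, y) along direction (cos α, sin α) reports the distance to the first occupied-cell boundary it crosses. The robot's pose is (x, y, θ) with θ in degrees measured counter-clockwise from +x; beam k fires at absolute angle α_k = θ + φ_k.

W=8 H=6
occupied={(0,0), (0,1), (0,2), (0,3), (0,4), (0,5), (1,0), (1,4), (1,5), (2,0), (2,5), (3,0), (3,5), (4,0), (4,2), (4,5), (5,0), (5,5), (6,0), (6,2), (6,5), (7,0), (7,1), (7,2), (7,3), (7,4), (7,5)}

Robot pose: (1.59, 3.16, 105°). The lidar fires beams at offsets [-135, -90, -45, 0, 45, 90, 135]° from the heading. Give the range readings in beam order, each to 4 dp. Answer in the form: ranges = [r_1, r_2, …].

ranges = [4.3200, 5.6008, 2.1246, 0.8696, 0.6813, 0.6108, 1.1800]

beam 1: φ=-135°, α=330°
  d=(0.8660,-0.5000)  start (1,3)  tX=0.4734 tY=0.3200  stride 1/|dx|=1.1547 1/|dy|=2.0000
    cross y-line → (1,2), t=0.3200
    cross x-line → (2,2), t=0.4734
    cross x-line → (3,2), t=1.6281
    cross y-line → (3,1), t=2.3200
    cross x-line → (4,1), t=2.7828
    cross x-line → (5,1), t=3.9375
    cross y-line → (5,0), t=4.3200 (wall)
  → r_1 = 4.3200
beam 2: φ=-90°, α=15°
  d=(0.9659,0.2588)  start (1,3)  tX=0.4245 tY=3.2455  stride 1/|dx|=1.0353 1/|dy|=3.8637
    cross x-line → (2,3), t=0.4245
    cross x-line → (3,3), t=1.4597
    cross x-line → (4,3), t=2.4950
    cross y-line → (4,4), t=3.2455
    cross x-line → (5,4), t=3.5303
    cross x-line → (6,4), t=4.5656
    cross x-line → (7,4), t=5.6008 (wall)
  → r_2 = 5.6008
beam 3: φ=-45°, α=60°
  d=(0.5000,0.8660)  start (1,3)  tX=0.8200 tY=0.9699  stride 1/|dx|=2.0000 1/|dy|=1.1547
    cross x-line → (2,3), t=0.8200
    cross y-line → (2,4), t=0.9699
    cross y-line → (2,5), t=2.1246 (wall)
  → r_3 = 2.1246
beam 4: φ=0°, α=105°
  d=(-0.2588,0.9659)  start (1,3)  tX=2.2796 tY=0.8696  stride 1/|dx|=3.8637 1/|dy|=1.0353
    cross y-line → (1,4), t=0.8696 (wall)
  → r_4 = 0.8696
beam 5: φ=45°, α=150°
  d=(-0.8660,0.5000)  start (1,3)  tX=0.6813 tY=1.6800  stride 1/|dx|=1.1547 1/|dy|=2.0000
    cross x-line → (0,3), t=0.6813 (wall)
  → r_5 = 0.6813
beam 6: φ=90°, α=195°
  d=(-0.9659,-0.2588)  start (1,3)  tX=0.6108 tY=0.6182  stride 1/|dx|=1.0353 1/|dy|=3.8637
    cross x-line → (0,3), t=0.6108 (wall)
  → r_6 = 0.6108
beam 7: φ=135°, α=240°
  d=(-0.5000,-0.8660)  start (1,3)  tX=1.1800 tY=0.1848  stride 1/|dx|=2.0000 1/|dy|=1.1547
    cross y-line → (1,2), t=0.1848
    cross x-line → (0,2), t=1.1800 (wall)
  → r_7 = 1.1800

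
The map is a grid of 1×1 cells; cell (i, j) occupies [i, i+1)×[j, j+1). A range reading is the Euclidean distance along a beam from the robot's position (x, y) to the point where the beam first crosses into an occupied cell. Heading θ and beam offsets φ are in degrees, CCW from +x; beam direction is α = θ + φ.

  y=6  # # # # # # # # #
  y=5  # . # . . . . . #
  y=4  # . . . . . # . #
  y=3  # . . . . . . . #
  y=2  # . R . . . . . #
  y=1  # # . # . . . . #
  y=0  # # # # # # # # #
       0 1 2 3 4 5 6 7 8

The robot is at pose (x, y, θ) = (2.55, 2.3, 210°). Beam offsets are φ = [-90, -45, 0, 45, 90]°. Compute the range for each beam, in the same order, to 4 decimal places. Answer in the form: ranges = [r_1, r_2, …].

ranges = [3.1000, 1.6047, 0.6351, 1.3459, 0.9000]

beam 1: φ=-90°, α=120°
  direction (-0.5000, 0.8660); cell (2,2); t to first gridline: x 1.1000, y 0.8083 (then +2.0000 / +1.1547)
    (2,3) via y @ 0.8083
    (1,3) via x @ 1.1000
    (1,4) via y @ 1.9630
    (0,4) via x @ 3.1000  # hit
  → r_1 = 3.1000
beam 2: φ=-45°, α=165°
  direction (-0.9659, 0.2588); cell (2,2); t to first gridline: x 0.5694, y 2.7046 (then +1.0353 / +3.8637)
    (1,2) via x @ 0.5694
    (0,2) via x @ 1.6047  # hit
  → r_2 = 1.6047
beam 3: φ=0°, α=210°
  direction (-0.8660, -0.5000); cell (2,2); t to first gridline: x 0.6351, y 0.6000 (then +1.1547 / +2.0000)
    (2,1) via y @ 0.6000
    (1,1) via x @ 0.6351  # hit
  → r_3 = 0.6351
beam 4: φ=45°, α=255°
  direction (-0.2588, -0.9659); cell (2,2); t to first gridline: x 2.1250, y 0.3106 (then +3.8637 / +1.0353)
    (2,1) via y @ 0.3106
    (2,0) via y @ 1.3459  # hit
  → r_4 = 1.3459
beam 5: φ=90°, α=300°
  direction (0.5000, -0.8660); cell (2,2); t to first gridline: x 0.9000, y 0.3464 (then +2.0000 / +1.1547)
    (2,1) via y @ 0.3464
    (3,1) via x @ 0.9000  # hit
  → r_5 = 0.9000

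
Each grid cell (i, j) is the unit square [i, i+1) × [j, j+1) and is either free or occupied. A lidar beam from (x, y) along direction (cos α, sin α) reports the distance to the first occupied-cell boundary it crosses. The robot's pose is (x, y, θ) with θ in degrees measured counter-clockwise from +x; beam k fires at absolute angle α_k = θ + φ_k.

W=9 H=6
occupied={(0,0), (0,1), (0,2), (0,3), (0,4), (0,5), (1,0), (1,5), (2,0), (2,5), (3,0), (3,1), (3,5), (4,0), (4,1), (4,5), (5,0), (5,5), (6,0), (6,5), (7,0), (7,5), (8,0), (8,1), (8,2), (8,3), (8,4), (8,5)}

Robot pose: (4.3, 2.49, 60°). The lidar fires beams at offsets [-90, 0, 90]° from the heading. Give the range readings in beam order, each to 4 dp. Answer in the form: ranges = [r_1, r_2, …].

beam 1: φ=-90°, α=330°
  cosα=0.8660 sinα=-0.5000 | (4,2) | tMaxX 0.8083 tMaxY 0.9800 | tΔX 1.1547 tΔY 2.0000
    t=0.8083 [x] (5,2)
    t=0.9800 [y] (5,1)
    t=1.9630 [x] (6,1)
    t=2.9800 [y] (6,0) — stop
  → r_1 = 2.9800
beam 2: φ=0°, α=60°
  cosα=0.5000 sinα=0.8660 | (4,2) | tMaxX 1.4000 tMaxY 0.5889 | tΔX 2.0000 tΔY 1.1547
    t=0.5889 [y] (4,3)
    t=1.4000 [x] (5,3)
    t=1.7436 [y] (5,4)
    t=2.8983 [y] (5,5) — stop
  → r_2 = 2.8983
beam 3: φ=90°, α=150°
  cosα=-0.8660 sinα=0.5000 | (4,2) | tMaxX 0.3464 tMaxY 1.0200 | tΔX 1.1547 tΔY 2.0000
    t=0.3464 [x] (3,2)
    t=1.0200 [y] (3,3)
    t=1.5011 [x] (2,3)
    t=2.6558 [x] (1,3)
    t=3.0200 [y] (1,4)
    t=3.8105 [x] (0,4) — stop
  → r_3 = 3.8105

ranges = [2.9800, 2.8983, 3.8105]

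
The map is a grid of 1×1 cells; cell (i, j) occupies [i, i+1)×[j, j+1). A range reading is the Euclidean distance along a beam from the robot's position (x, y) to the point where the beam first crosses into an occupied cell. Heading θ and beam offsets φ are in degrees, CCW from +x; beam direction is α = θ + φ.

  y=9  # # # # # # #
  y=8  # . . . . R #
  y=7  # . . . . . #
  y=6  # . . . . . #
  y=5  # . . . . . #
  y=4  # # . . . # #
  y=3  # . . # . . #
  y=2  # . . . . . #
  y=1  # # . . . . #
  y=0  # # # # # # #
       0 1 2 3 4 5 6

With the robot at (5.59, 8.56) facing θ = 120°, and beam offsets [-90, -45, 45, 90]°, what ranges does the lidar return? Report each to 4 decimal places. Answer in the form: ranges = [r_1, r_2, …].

ranges = [0.4734, 0.4555, 1.7000, 5.3001]

beam 1: φ=-90°, α=30°
  d=(0.8660,0.5000)  start (5,8)  tX=0.4734 tY=0.8800  stride 1/|dx|=1.1547 1/|dy|=2.0000
    cross x-line → (6,8), t=0.4734 (wall)
  → r_1 = 0.4734
beam 2: φ=-45°, α=75°
  d=(0.2588,0.9659)  start (5,8)  tX=1.5841 tY=0.4555  stride 1/|dx|=3.8637 1/|dy|=1.0353
    cross y-line → (5,9), t=0.4555 (wall)
  → r_2 = 0.4555
beam 3: φ=45°, α=165°
  d=(-0.9659,0.2588)  start (5,8)  tX=0.6108 tY=1.7000  stride 1/|dx|=1.0353 1/|dy|=3.8637
    cross x-line → (4,8), t=0.6108
    cross x-line → (3,8), t=1.6461
    cross y-line → (3,9), t=1.7000 (wall)
  → r_3 = 1.7000
beam 4: φ=90°, α=210°
  d=(-0.8660,-0.5000)  start (5,8)  tX=0.6813 tY=1.1200  stride 1/|dx|=1.1547 1/|dy|=2.0000
    cross x-line → (4,8), t=0.6813
    cross y-line → (4,7), t=1.1200
    cross x-line → (3,7), t=1.8360
    cross x-line → (2,7), t=2.9907
    cross y-line → (2,6), t=3.1200
    cross x-line → (1,6), t=4.1454
    cross y-line → (1,5), t=5.1200
    cross x-line → (0,5), t=5.3001 (wall)
  → r_4 = 5.3001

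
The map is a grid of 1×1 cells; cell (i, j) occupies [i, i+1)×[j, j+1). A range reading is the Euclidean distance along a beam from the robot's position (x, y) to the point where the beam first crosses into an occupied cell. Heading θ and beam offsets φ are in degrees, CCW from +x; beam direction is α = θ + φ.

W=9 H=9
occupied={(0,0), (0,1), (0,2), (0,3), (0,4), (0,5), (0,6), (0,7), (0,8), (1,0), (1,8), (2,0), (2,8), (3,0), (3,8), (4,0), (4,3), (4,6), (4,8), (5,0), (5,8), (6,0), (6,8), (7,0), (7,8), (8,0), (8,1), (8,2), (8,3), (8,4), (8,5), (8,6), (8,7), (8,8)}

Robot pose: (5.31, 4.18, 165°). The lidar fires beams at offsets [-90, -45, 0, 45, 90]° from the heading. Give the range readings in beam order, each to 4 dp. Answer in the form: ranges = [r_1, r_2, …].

ranges = [3.9548, 2.1016, 4.4620, 0.3600, 1.1977]

beam 1: φ=-90°, α=75°
  cosα=0.2588 sinα=0.9659 | (5,4) | tMaxX 2.6660 tMaxY 0.8489 | tΔX 3.8637 tΔY 1.0353
    t=0.8489 [y] (5,5)
    t=1.8842 [y] (5,6)
    t=2.6660 [x] (6,6)
    t=2.9195 [y] (6,7)
    t=3.9548 [y] (6,8) — stop
  → r_1 = 3.9548
beam 2: φ=-45°, α=120°
  cosα=-0.5000 sinα=0.8660 | (5,4) | tMaxX 0.6200 tMaxY 0.9469 | tΔX 2.0000 tΔY 1.1547
    t=0.6200 [x] (4,4)
    t=0.9469 [y] (4,5)
    t=2.1016 [y] (4,6) — stop
  → r_2 = 2.1016
beam 3: φ=0°, α=165°
  cosα=-0.9659 sinα=0.2588 | (5,4) | tMaxX 0.3209 tMaxY 3.1682 | tΔX 1.0353 tΔY 3.8637
    t=0.3209 [x] (4,4)
    t=1.3562 [x] (3,4)
    t=2.3915 [x] (2,4)
    t=3.1682 [y] (2,5)
    t=3.4268 [x] (1,5)
    t=4.4620 [x] (0,5) — stop
  → r_3 = 4.4620
beam 4: φ=45°, α=210°
  cosα=-0.8660 sinα=-0.5000 | (5,4) | tMaxX 0.3580 tMaxY 0.3600 | tΔX 1.1547 tΔY 2.0000
    t=0.3580 [x] (4,4)
    t=0.3600 [y] (4,3) — stop
  → r_4 = 0.3600
beam 5: φ=90°, α=255°
  cosα=-0.2588 sinα=-0.9659 | (5,4) | tMaxX 1.1977 tMaxY 0.1863 | tΔX 3.8637 tΔY 1.0353
    t=0.1863 [y] (5,3)
    t=1.1977 [x] (4,3) — stop
  → r_5 = 1.1977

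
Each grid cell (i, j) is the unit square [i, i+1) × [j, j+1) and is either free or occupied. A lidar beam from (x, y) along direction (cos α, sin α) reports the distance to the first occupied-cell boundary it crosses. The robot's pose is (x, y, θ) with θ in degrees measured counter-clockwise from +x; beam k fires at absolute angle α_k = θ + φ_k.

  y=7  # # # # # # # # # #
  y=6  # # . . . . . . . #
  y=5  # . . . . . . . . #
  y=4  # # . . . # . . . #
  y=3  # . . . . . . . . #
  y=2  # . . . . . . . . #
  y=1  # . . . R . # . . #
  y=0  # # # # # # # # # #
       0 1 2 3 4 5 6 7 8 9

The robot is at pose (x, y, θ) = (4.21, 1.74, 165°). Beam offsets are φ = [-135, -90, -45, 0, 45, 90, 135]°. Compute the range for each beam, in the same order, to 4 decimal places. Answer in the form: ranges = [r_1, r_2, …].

beam 1: φ=-135°, α=30°
  direction (0.8660, 0.5000); cell (4,1); t to first gridline: x 0.9122, y 0.5200 (then +1.1547 / +2.0000)
    (4,2) via y @ 0.5200
    (5,2) via x @ 0.9122
    (6,2) via x @ 2.0669
    (6,3) via y @ 2.5200
    (7,3) via x @ 3.2216
    (8,3) via x @ 4.3763
    (8,4) via y @ 4.5200
    (9,4) via x @ 5.5310  # hit
  → r_1 = 5.5310
beam 2: φ=-90°, α=75°
  direction (0.2588, 0.9659); cell (4,1); t to first gridline: x 3.0523, y 0.2692 (then +3.8637 / +1.0353)
    (4,2) via y @ 0.2692
    (4,3) via y @ 1.3044
    (4,4) via y @ 2.3397
    (5,4) via x @ 3.0523  # hit
  → r_2 = 3.0523
beam 3: φ=-45°, α=120°
  direction (-0.5000, 0.8660); cell (4,1); t to first gridline: x 0.4200, y 0.3002 (then +2.0000 / +1.1547)
    (4,2) via y @ 0.3002
    (3,2) via x @ 0.4200
    (3,3) via y @ 1.4549
    (2,3) via x @ 2.4200
    (2,4) via y @ 2.6096
    (2,5) via y @ 3.7643
    (1,5) via x @ 4.4200
    (1,6) via y @ 4.9190  # hit
  → r_3 = 4.9190
beam 4: φ=0°, α=165°
  direction (-0.9659, 0.2588); cell (4,1); t to first gridline: x 0.2174, y 1.0046 (then +1.0353 / +3.8637)
    (3,1) via x @ 0.2174
    (3,2) via y @ 1.0046
    (2,2) via x @ 1.2527
    (1,2) via x @ 2.2880
    (0,2) via x @ 3.3232  # hit
  → r_4 = 3.3232
beam 5: φ=45°, α=210°
  direction (-0.8660, -0.5000); cell (4,1); t to first gridline: x 0.2425, y 1.4800 (then +1.1547 / +2.0000)
    (3,1) via x @ 0.2425
    (2,1) via x @ 1.3972
    (2,0) via y @ 1.4800  # hit
  → r_5 = 1.4800
beam 6: φ=90°, α=255°
  direction (-0.2588, -0.9659); cell (4,1); t to first gridline: x 0.8114, y 0.7661 (then +3.8637 / +1.0353)
    (4,0) via y @ 0.7661  # hit
  → r_6 = 0.7661
beam 7: φ=135°, α=300°
  direction (0.5000, -0.8660); cell (4,1); t to first gridline: x 1.5800, y 0.8545 (then +2.0000 / +1.1547)
    (4,0) via y @ 0.8545  # hit
  → r_7 = 0.8545

ranges = [5.5310, 3.0523, 4.9190, 3.3232, 1.4800, 0.7661, 0.8545]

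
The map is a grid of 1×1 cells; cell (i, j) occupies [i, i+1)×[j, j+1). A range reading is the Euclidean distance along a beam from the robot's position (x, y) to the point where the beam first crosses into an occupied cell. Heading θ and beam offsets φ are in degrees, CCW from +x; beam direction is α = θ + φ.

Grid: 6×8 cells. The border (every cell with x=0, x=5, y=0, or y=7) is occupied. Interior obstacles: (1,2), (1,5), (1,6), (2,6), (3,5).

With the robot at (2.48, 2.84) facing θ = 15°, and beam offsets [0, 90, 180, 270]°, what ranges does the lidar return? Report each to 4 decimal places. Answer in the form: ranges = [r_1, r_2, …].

beam 1: φ=0°, α=15°
  direction (0.9659, 0.2588); cell (2,2); t to first gridline: x 0.5383, y 0.6182 (then +1.0353 / +3.8637)
    (3,2) via x @ 0.5383
    (3,3) via y @ 0.6182
    (4,3) via x @ 1.5736
    (5,3) via x @ 2.6089  # hit
  → r_1 = 2.6089
beam 2: φ=90°, α=105°
  direction (-0.2588, 0.9659); cell (2,2); t to first gridline: x 1.8546, y 0.1656 (then +3.8637 / +1.0353)
    (2,3) via y @ 0.1656
    (2,4) via y @ 1.2009
    (1,4) via x @ 1.8546
    (1,5) via y @ 2.2362  # hit
  → r_2 = 2.2362
beam 3: φ=180°, α=195°
  direction (-0.9659, -0.2588); cell (2,2); t to first gridline: x 0.4969, y 3.2455 (then +1.0353 / +3.8637)
    (1,2) via x @ 0.4969  # hit
  → r_3 = 0.4969
beam 4: φ=270°, α=285°
  direction (0.2588, -0.9659); cell (2,2); t to first gridline: x 2.0091, y 0.8696 (then +3.8637 / +1.0353)
    (2,1) via y @ 0.8696
    (2,0) via y @ 1.9049  # hit
  → r_4 = 1.9049

ranges = [2.6089, 2.2362, 0.4969, 1.9049]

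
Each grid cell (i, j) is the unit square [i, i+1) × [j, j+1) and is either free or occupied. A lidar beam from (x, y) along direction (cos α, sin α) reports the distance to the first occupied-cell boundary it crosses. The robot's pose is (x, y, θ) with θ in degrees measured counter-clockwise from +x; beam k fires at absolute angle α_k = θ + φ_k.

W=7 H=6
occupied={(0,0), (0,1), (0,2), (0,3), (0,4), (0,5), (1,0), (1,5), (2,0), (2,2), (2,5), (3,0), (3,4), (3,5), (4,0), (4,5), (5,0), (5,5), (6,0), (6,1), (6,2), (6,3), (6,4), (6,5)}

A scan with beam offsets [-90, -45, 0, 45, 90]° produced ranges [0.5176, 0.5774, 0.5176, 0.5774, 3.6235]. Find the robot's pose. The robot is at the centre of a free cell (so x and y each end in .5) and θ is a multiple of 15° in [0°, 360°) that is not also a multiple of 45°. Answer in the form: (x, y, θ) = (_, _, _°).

Candidates: 18 free-cell centres × 16 headings = 288 poses. Raycast each; keep the one whose scan matches to 4 dp.
  (5.5, 4.5, 105°): beam 4 = 1.0000 ≠ 0.5774 ✗
  (4.5, 4.5, 240°): beam 1 = 0.5774 ≠ 0.5176 ✗
  (4.5, 3.5, 30°): beam 1 = 2.8868 ≠ 0.5176 ✗
  (1.5, 2.5, 195°): beam 1 = 1.9319 ≠ 0.5176 ✗
  (4.5, 1.5, 120°): beam 1 = 1.7321 ≠ 0.5176 ✗
  …
  (4.5, 4.5, 165°): r_1=0.5176, r_2=0.5774, r_3=0.5176, r_4=0.5774, r_5=3.6235 — all match ✓
Only this pose fits every beam.

(x, y, θ) = (4.5, 4.5, 165°)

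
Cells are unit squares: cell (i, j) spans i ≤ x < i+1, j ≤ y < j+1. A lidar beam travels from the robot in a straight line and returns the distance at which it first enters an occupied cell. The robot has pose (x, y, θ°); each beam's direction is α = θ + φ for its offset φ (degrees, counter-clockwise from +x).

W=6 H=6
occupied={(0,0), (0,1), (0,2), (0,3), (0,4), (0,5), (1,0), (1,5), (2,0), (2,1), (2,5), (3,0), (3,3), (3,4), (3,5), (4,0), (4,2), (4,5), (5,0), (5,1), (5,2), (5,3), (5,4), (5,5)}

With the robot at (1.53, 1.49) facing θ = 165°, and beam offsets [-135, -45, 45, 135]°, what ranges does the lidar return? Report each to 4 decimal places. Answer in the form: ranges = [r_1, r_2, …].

beam 1: φ=-135°, α=30°
  cosα=0.8660 sinα=0.5000 | (1,1) | tMaxX 0.5427 tMaxY 1.0200 | tΔX 1.1547 tΔY 2.0000
    t=0.5427 [x] (2,1) — stop
  → r_1 = 0.5427
beam 2: φ=-45°, α=120°
  cosα=-0.5000 sinα=0.8660 | (1,1) | tMaxX 1.0600 tMaxY 0.5889 | tΔX 2.0000 tΔY 1.1547
    t=0.5889 [y] (1,2)
    t=1.0600 [x] (0,2) — stop
  → r_2 = 1.0600
beam 3: φ=45°, α=210°
  cosα=-0.8660 sinα=-0.5000 | (1,1) | tMaxX 0.6120 tMaxY 0.9800 | tΔX 1.1547 tΔY 2.0000
    t=0.6120 [x] (0,1) — stop
  → r_3 = 0.6120
beam 4: φ=135°, α=300°
  cosα=0.5000 sinα=-0.8660 | (1,1) | tMaxX 0.9400 tMaxY 0.5658 | tΔX 2.0000 tΔY 1.1547
    t=0.5658 [y] (1,0) — stop
  → r_4 = 0.5658

ranges = [0.5427, 1.0600, 0.6120, 0.5658]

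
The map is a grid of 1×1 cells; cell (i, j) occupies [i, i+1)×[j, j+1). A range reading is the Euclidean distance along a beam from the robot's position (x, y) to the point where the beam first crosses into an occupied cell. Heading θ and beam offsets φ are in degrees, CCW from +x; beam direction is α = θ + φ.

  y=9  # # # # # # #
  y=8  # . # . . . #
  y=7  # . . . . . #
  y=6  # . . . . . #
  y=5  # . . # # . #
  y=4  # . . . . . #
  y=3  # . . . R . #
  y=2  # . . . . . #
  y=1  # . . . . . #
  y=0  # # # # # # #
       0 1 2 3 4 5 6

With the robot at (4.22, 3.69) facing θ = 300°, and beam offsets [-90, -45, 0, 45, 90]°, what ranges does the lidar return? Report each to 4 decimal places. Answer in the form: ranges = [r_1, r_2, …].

ranges = [3.7181, 2.7849, 3.1061, 1.8428, 2.0554]

beam 1: φ=-90°, α=210°
  cosα=-0.8660 sinα=-0.5000 | (4,3) | tMaxX 0.2540 tMaxY 1.3800 | tΔX 1.1547 tΔY 2.0000
    t=0.2540 [x] (3,3)
    t=1.3800 [y] (3,2)
    t=1.4087 [x] (2,2)
    t=2.5634 [x] (1,2)
    t=3.3800 [y] (1,1)
    t=3.7181 [x] (0,1) — stop
  → r_1 = 3.7181
beam 2: φ=-45°, α=255°
  cosα=-0.2588 sinα=-0.9659 | (4,3) | tMaxX 0.8500 tMaxY 0.7143 | tΔX 3.8637 tΔY 1.0353
    t=0.7143 [y] (4,2)
    t=0.8500 [x] (3,2)
    t=1.7496 [y] (3,1)
    t=2.7849 [y] (3,0) — stop
  → r_2 = 2.7849
beam 3: φ=0°, α=300°
  cosα=0.5000 sinα=-0.8660 | (4,3) | tMaxX 1.5600 tMaxY 0.7967 | tΔX 2.0000 tΔY 1.1547
    t=0.7967 [y] (4,2)
    t=1.5600 [x] (5,2)
    t=1.9514 [y] (5,1)
    t=3.1061 [y] (5,0) — stop
  → r_3 = 3.1061
beam 4: φ=45°, α=345°
  cosα=0.9659 sinα=-0.2588 | (4,3) | tMaxX 0.8075 tMaxY 2.6660 | tΔX 1.0353 tΔY 3.8637
    t=0.8075 [x] (5,3)
    t=1.8428 [x] (6,3) — stop
  → r_4 = 1.8428
beam 5: φ=90°, α=30°
  cosα=0.8660 sinα=0.5000 | (4,3) | tMaxX 0.9007 tMaxY 0.6200 | tΔX 1.1547 tΔY 2.0000
    t=0.6200 [y] (4,4)
    t=0.9007 [x] (5,4)
    t=2.0554 [x] (6,4) — stop
  → r_5 = 2.0554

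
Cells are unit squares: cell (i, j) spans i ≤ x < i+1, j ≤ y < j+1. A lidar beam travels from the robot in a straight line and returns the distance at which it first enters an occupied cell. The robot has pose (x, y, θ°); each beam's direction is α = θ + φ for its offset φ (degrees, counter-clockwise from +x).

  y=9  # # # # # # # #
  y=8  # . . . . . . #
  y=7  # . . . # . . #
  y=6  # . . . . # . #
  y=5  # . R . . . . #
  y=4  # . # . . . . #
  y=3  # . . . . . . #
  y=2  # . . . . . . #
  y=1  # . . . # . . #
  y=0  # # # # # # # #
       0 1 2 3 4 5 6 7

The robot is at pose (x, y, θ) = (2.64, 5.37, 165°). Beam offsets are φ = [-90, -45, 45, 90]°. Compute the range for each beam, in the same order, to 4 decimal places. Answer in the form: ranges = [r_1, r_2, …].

ranges = [3.7581, 3.2800, 1.8937, 0.3831]

beam 1: φ=-90°, α=75°
  dir = (cos 75°, sin 75°) = (0.2588, 0.9659); from cell (2,5)
  next x-line at t=1.3909, next y-line at t=0.6522; Δt_x=3.8637, Δt_y=1.0353
    y: enter (2,6) at t=0.6522
    x: enter (3,6) at t=1.3909
    y: enter (3,7) at t=1.6875
    y: enter (3,8) at t=2.7228
    y: enter (3,9) at t=3.7581 ← occupied
  → r_1 = 3.7581
beam 2: φ=-45°, α=120°
  dir = (cos 120°, sin 120°) = (-0.5000, 0.8660); from cell (2,5)
  next x-line at t=1.2800, next y-line at t=0.7275; Δt_x=2.0000, Δt_y=1.1547
    y: enter (2,6) at t=0.7275
    x: enter (1,6) at t=1.2800
    y: enter (1,7) at t=1.8822
    y: enter (1,8) at t=3.0369
    x: enter (0,8) at t=3.2800 ← occupied
  → r_2 = 3.2800
beam 3: φ=45°, α=210°
  dir = (cos 210°, sin 210°) = (-0.8660, -0.5000); from cell (2,5)
  next x-line at t=0.7390, next y-line at t=0.7400; Δt_x=1.1547, Δt_y=2.0000
    x: enter (1,5) at t=0.7390
    y: enter (1,4) at t=0.7400
    x: enter (0,4) at t=1.8937 ← occupied
  → r_3 = 1.8937
beam 4: φ=90°, α=255°
  dir = (cos 255°, sin 255°) = (-0.2588, -0.9659); from cell (2,5)
  next x-line at t=2.4728, next y-line at t=0.3831; Δt_x=3.8637, Δt_y=1.0353
    y: enter (2,4) at t=0.3831 ← occupied
  → r_4 = 0.3831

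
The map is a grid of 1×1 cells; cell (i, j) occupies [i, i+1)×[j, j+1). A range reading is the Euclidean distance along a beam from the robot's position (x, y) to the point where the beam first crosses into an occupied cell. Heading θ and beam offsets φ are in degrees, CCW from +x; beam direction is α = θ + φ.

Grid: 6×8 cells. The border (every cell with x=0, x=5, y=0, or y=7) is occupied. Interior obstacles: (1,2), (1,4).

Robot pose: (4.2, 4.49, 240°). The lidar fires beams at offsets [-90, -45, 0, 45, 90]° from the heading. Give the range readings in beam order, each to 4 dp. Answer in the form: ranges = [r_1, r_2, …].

beam 1: φ=-90°, α=150°
  cosα=-0.8660 sinα=0.5000 | (4,4) | tMaxX 0.2309 tMaxY 1.0200 | tΔX 1.1547 tΔY 2.0000
    t=0.2309 [x] (3,4)
    t=1.0200 [y] (3,5)
    t=1.3856 [x] (2,5)
    t=2.5403 [x] (1,5)
    t=3.0200 [y] (1,6)
    t=3.6950 [x] (0,6) — stop
  → r_1 = 3.6950
beam 2: φ=-45°, α=195°
  cosα=-0.9659 sinα=-0.2588 | (4,4) | tMaxX 0.2071 tMaxY 1.8932 | tΔX 1.0353 tΔY 3.8637
    t=0.2071 [x] (3,4)
    t=1.2423 [x] (2,4)
    t=1.8932 [y] (2,3)
    t=2.2776 [x] (1,3)
    t=3.3129 [x] (0,3) — stop
  → r_2 = 3.3129
beam 3: φ=0°, α=240°
  cosα=-0.5000 sinα=-0.8660 | (4,4) | tMaxX 0.4000 tMaxY 0.5658 | tΔX 2.0000 tΔY 1.1547
    t=0.4000 [x] (3,4)
    t=0.5658 [y] (3,3)
    t=1.7205 [y] (3,2)
    t=2.4000 [x] (2,2)
    t=2.8752 [y] (2,1)
    t=4.0299 [y] (2,0) — stop
  → r_3 = 4.0299
beam 4: φ=45°, α=285°
  cosα=0.2588 sinα=-0.9659 | (4,4) | tMaxX 3.0910 tMaxY 0.5073 | tΔX 3.8637 tΔY 1.0353
    t=0.5073 [y] (4,3)
    t=1.5426 [y] (4,2)
    t=2.5778 [y] (4,1)
    t=3.0910 [x] (5,1) — stop
  → r_4 = 3.0910
beam 5: φ=90°, α=330°
  cosα=0.8660 sinα=-0.5000 | (4,4) | tMaxX 0.9238 tMaxY 0.9800 | tΔX 1.1547 tΔY 2.0000
    t=0.9238 [x] (5,4) — stop
  → r_5 = 0.9238

ranges = [3.6950, 3.3129, 4.0299, 3.0910, 0.9238]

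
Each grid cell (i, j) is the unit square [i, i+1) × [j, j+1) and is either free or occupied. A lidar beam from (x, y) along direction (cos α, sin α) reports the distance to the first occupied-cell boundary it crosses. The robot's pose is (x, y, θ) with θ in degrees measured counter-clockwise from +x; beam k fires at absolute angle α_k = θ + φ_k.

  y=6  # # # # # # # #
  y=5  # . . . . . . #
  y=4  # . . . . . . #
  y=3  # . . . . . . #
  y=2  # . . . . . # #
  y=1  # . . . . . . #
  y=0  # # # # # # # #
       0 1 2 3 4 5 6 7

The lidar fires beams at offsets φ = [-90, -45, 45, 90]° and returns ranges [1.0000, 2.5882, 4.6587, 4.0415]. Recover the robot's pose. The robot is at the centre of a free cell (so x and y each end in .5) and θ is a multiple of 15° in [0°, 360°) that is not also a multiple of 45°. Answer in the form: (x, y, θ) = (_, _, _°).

Enumerate (i+0.5, j+0.5, θ) over the 29 free cells and 16 admissible headings. For each, cast all 4 beams and compare to the given ranges.
  (6.5, 4.5, 330°): beam 1 = 4.0415 ≠ 1.0000 ✗
  (3.5, 3.5, 345°): beam 1 = 2.5882 ≠ 1.0000 ✗
  (1.5, 4.5, 345°): beam 1 = 1.9319 ≠ 1.0000 ✗
  …
  (3.5, 5.5, 240°): r_1=1.0000, r_2=2.5882, r_3=4.6587, r_4=4.0415 — all match ✓
Unique over the lattice → pose = (3.5, 5.5, 240°).

(x, y, θ) = (3.5, 5.5, 240°)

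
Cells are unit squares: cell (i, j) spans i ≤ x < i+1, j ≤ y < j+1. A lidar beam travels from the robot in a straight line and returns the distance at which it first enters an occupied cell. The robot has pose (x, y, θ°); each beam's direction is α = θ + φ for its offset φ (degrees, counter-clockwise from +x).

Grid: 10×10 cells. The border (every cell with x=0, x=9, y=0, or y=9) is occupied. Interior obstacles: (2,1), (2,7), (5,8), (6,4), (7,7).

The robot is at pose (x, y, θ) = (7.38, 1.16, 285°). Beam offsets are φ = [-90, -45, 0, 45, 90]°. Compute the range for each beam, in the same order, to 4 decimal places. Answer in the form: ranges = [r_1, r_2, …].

ranges = [0.6182, 0.1848, 0.1656, 0.3200, 1.6771]

beam 1: φ=-90°, α=195°
  direction (-0.9659, -0.2588); cell (7,1); t to first gridline: x 0.3934, y 0.6182 (then +1.0353 / +3.8637)
    (6,1) via x @ 0.3934
    (6,0) via y @ 0.6182  # hit
  → r_1 = 0.6182
beam 2: φ=-45°, α=240°
  direction (-0.5000, -0.8660); cell (7,1); t to first gridline: x 0.7600, y 0.1848 (then +2.0000 / +1.1547)
    (7,0) via y @ 0.1848  # hit
  → r_2 = 0.1848
beam 3: φ=0°, α=285°
  direction (0.2588, -0.9659); cell (7,1); t to first gridline: x 2.3955, y 0.1656 (then +3.8637 / +1.0353)
    (7,0) via y @ 0.1656  # hit
  → r_3 = 0.1656
beam 4: φ=45°, α=330°
  direction (0.8660, -0.5000); cell (7,1); t to first gridline: x 0.7159, y 0.3200 (then +1.1547 / +2.0000)
    (7,0) via y @ 0.3200  # hit
  → r_4 = 0.3200
beam 5: φ=90°, α=15°
  direction (0.9659, 0.2588); cell (7,1); t to first gridline: x 0.6419, y 3.2455 (then +1.0353 / +3.8637)
    (8,1) via x @ 0.6419
    (9,1) via x @ 1.6771  # hit
  → r_5 = 1.6771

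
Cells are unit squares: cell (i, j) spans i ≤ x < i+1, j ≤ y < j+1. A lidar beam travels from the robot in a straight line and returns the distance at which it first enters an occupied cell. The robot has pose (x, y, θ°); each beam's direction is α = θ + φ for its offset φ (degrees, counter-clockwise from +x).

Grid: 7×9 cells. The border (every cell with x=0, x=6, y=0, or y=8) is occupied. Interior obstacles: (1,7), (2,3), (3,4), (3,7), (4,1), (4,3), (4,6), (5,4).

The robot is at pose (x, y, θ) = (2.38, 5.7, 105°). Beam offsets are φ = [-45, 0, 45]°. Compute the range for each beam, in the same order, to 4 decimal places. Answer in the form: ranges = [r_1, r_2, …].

beam 1: φ=-45°, α=60°
  dir = (cos 60°, sin 60°) = (0.5000, 0.8660); from cell (2,5)
  next x-line at t=1.2400, next y-line at t=0.3464; Δt_x=2.0000, Δt_y=1.1547
    y: enter (2,6) at t=0.3464
    x: enter (3,6) at t=1.2400
    y: enter (3,7) at t=1.5011 ← occupied
  → r_1 = 1.5011
beam 2: φ=0°, α=105°
  dir = (cos 105°, sin 105°) = (-0.2588, 0.9659); from cell (2,5)
  next x-line at t=1.4682, next y-line at t=0.3106; Δt_x=3.8637, Δt_y=1.0353
    y: enter (2,6) at t=0.3106
    y: enter (2,7) at t=1.3459
    x: enter (1,7) at t=1.4682 ← occupied
  → r_2 = 1.4682
beam 3: φ=45°, α=150°
  dir = (cos 150°, sin 150°) = (-0.8660, 0.5000); from cell (2,5)
  next x-line at t=0.4388, next y-line at t=0.6000; Δt_x=1.1547, Δt_y=2.0000
    x: enter (1,5) at t=0.4388
    y: enter (1,6) at t=0.6000
    x: enter (0,6) at t=1.5935 ← occupied
  → r_3 = 1.5935

ranges = [1.5011, 1.4682, 1.5935]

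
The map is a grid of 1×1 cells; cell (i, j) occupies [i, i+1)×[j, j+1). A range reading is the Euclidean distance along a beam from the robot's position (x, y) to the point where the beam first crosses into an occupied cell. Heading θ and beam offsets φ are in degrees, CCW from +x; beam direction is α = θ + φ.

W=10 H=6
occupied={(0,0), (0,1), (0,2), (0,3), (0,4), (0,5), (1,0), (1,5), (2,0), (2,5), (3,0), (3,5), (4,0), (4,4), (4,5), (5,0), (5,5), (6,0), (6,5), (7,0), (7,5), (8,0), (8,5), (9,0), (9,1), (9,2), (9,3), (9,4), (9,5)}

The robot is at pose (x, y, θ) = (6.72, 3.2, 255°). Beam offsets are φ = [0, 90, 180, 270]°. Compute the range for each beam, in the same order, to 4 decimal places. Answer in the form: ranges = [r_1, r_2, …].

ranges = [2.2776, 2.3604, 1.8635, 5.9218]

beam 1: φ=0°, α=255°
  d=(-0.2588,-0.9659)  start (6,3)  tX=2.7819 tY=0.2071  stride 1/|dx|=3.8637 1/|dy|=1.0353
    cross y-line → (6,2), t=0.2071
    cross y-line → (6,1), t=1.2423
    cross y-line → (6,0), t=2.2776 (wall)
  → r_1 = 2.2776
beam 2: φ=90°, α=345°
  d=(0.9659,-0.2588)  start (6,3)  tX=0.2899 tY=0.7727  stride 1/|dx|=1.0353 1/|dy|=3.8637
    cross x-line → (7,3), t=0.2899
    cross y-line → (7,2), t=0.7727
    cross x-line → (8,2), t=1.3252
    cross x-line → (9,2), t=2.3604 (wall)
  → r_2 = 2.3604
beam 3: φ=180°, α=75°
  d=(0.2588,0.9659)  start (6,3)  tX=1.0818 tY=0.8282  stride 1/|dx|=3.8637 1/|dy|=1.0353
    cross y-line → (6,4), t=0.8282
    cross x-line → (7,4), t=1.0818
    cross y-line → (7,5), t=1.8635 (wall)
  → r_3 = 1.8635
beam 4: φ=270°, α=165°
  d=(-0.9659,0.2588)  start (6,3)  tX=0.7454 tY=3.0910  stride 1/|dx|=1.0353 1/|dy|=3.8637
    cross x-line → (5,3), t=0.7454
    cross x-line → (4,3), t=1.7807
    cross x-line → (3,3), t=2.8160
    cross y-line → (3,4), t=3.0910
    cross x-line → (2,4), t=3.8512
    cross x-line → (1,4), t=4.8865
    cross x-line → (0,4), t=5.9218 (wall)
  → r_4 = 5.9218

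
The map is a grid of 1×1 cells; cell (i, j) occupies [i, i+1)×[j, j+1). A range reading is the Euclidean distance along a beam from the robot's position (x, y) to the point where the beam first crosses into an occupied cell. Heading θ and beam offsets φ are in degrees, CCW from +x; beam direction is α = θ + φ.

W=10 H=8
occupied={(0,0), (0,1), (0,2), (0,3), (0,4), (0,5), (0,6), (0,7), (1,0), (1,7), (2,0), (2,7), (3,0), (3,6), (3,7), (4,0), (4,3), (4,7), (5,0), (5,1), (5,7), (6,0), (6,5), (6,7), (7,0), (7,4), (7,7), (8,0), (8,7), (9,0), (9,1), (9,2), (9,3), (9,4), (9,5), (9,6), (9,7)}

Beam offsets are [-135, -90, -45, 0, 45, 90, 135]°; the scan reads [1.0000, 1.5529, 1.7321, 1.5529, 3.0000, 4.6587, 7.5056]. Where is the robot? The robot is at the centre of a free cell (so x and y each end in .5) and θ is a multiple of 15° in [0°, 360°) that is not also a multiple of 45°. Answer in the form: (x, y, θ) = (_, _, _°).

(x, y, θ) = (2.5, 5.5, 195°)

Candidates: 43 free-cell centres × 16 headings = 688 poses. Raycast each; keep the one whose scan matches to 4 dp.
  (7.5, 3.5, 150°): beam 1 = 1.5529 ≠ 1.0000 ✗
  (1.5, 1.5, 300°): beam 1 = 0.5176 ≠ 1.0000 ✗
  (3.5, 4.5, 210°): beam 1 = 1.5529 ≠ 1.0000 ✗
  (2.5, 4.5, 165°): beam 1 = 5.0000 ≠ 1.0000 ✗
  (6.5, 2.5, 345°): beam 4 = 2.5882 ≠ 1.5529 ✗
  …
  (2.5, 5.5, 195°): r_1=1.0000, r_2=1.5529, r_3=1.7321, r_4=1.5529, r_5=3.0000, r_6=4.6587, r_7=7.5056 — all match ✓
No second candidate reproduces the full scan.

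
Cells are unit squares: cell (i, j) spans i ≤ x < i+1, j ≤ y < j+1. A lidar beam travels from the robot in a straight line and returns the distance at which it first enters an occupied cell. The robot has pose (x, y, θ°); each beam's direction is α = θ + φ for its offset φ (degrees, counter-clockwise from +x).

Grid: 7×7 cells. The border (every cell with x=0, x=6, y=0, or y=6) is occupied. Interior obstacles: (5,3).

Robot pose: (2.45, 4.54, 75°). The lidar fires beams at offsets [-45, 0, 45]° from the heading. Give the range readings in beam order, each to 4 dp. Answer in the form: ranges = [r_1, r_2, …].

ranges = [2.9200, 1.5115, 1.6859]

beam 1: φ=-45°, α=30°
  cosα=0.8660 sinα=0.5000 | (2,4) | tMaxX 0.6351 tMaxY 0.9200 | tΔX 1.1547 tΔY 2.0000
    t=0.6351 [x] (3,4)
    t=0.9200 [y] (3,5)
    t=1.7898 [x] (4,5)
    t=2.9200 [y] (4,6) — stop
  → r_1 = 2.9200
beam 2: φ=0°, α=75°
  cosα=0.2588 sinα=0.9659 | (2,4) | tMaxX 2.1250 tMaxY 0.4762 | tΔX 3.8637 tΔY 1.0353
    t=0.4762 [y] (2,5)
    t=1.5115 [y] (2,6) — stop
  → r_2 = 1.5115
beam 3: φ=45°, α=120°
  cosα=-0.5000 sinα=0.8660 | (2,4) | tMaxX 0.9000 tMaxY 0.5312 | tΔX 2.0000 tΔY 1.1547
    t=0.5312 [y] (2,5)
    t=0.9000 [x] (1,5)
    t=1.6859 [y] (1,6) — stop
  → r_3 = 1.6859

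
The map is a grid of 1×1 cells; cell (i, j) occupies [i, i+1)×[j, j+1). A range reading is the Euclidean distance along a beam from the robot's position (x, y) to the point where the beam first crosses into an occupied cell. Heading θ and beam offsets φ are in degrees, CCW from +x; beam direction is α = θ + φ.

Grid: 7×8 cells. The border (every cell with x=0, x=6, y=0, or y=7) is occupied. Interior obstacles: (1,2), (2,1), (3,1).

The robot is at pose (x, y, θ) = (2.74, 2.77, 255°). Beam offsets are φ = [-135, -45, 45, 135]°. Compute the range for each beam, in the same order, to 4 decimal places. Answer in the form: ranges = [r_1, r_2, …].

ranges = [3.4800, 0.8545, 0.8891, 3.7643]

beam 1: φ=-135°, α=120°
  dir = (cos 120°, sin 120°) = (-0.5000, 0.8660); from cell (2,2)
  next x-line at t=1.4800, next y-line at t=0.2656; Δt_x=2.0000, Δt_y=1.1547
    y: enter (2,3) at t=0.2656
    y: enter (2,4) at t=1.4203
    x: enter (1,4) at t=1.4800
    y: enter (1,5) at t=2.5750
    x: enter (0,5) at t=3.4800 ← occupied
  → r_1 = 3.4800
beam 2: φ=-45°, α=210°
  dir = (cos 210°, sin 210°) = (-0.8660, -0.5000); from cell (2,2)
  next x-line at t=0.8545, next y-line at t=1.5400; Δt_x=1.1547, Δt_y=2.0000
    x: enter (1,2) at t=0.8545 ← occupied
  → r_2 = 0.8545
beam 3: φ=45°, α=300°
  dir = (cos 300°, sin 300°) = (0.5000, -0.8660); from cell (2,2)
  next x-line at t=0.5200, next y-line at t=0.8891; Δt_x=2.0000, Δt_y=1.1547
    x: enter (3,2) at t=0.5200
    y: enter (3,1) at t=0.8891 ← occupied
  → r_3 = 0.8891
beam 4: φ=135°, α=30°
  dir = (cos 30°, sin 30°) = (0.8660, 0.5000); from cell (2,2)
  next x-line at t=0.3002, next y-line at t=0.4600; Δt_x=1.1547, Δt_y=2.0000
    x: enter (3,2) at t=0.3002
    y: enter (3,3) at t=0.4600
    x: enter (4,3) at t=1.4549
    y: enter (4,4) at t=2.4600
    x: enter (5,4) at t=2.6096
    x: enter (6,4) at t=3.7643 ← occupied
  → r_4 = 3.7643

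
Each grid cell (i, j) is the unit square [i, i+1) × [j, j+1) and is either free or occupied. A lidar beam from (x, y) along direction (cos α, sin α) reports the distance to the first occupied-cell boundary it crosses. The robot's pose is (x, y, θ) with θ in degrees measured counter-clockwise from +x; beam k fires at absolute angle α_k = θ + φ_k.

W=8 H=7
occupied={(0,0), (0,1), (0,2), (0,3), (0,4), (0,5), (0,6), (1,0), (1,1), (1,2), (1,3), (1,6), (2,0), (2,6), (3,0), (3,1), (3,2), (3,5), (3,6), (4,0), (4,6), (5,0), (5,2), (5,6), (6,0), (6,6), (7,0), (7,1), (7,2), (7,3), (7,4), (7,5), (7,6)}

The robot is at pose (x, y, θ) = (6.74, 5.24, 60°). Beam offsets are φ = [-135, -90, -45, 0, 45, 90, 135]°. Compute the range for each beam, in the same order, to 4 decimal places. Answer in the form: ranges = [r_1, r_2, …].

ranges = [1.0046, 0.3002, 0.2692, 0.5200, 0.7868, 1.5200, 4.9072]

beam 1: φ=-135°, α=285°
  cosα=0.2588 sinα=-0.9659 | (6,5) | tMaxX 1.0046 tMaxY 0.2485 | tΔX 3.8637 tΔY 1.0353
    t=0.2485 [y] (6,4)
    t=1.0046 [x] (7,4) — stop
  → r_1 = 1.0046
beam 2: φ=-90°, α=330°
  cosα=0.8660 sinα=-0.5000 | (6,5) | tMaxX 0.3002 tMaxY 0.4800 | tΔX 1.1547 tΔY 2.0000
    t=0.3002 [x] (7,5) — stop
  → r_2 = 0.3002
beam 3: φ=-45°, α=15°
  cosα=0.9659 sinα=0.2588 | (6,5) | tMaxX 0.2692 tMaxY 2.9364 | tΔX 1.0353 tΔY 3.8637
    t=0.2692 [x] (7,5) — stop
  → r_3 = 0.2692
beam 4: φ=0°, α=60°
  cosα=0.5000 sinα=0.8660 | (6,5) | tMaxX 0.5200 tMaxY 0.8776 | tΔX 2.0000 tΔY 1.1547
    t=0.5200 [x] (7,5) — stop
  → r_4 = 0.5200
beam 5: φ=45°, α=105°
  cosα=-0.2588 sinα=0.9659 | (6,5) | tMaxX 2.8591 tMaxY 0.7868 | tΔX 3.8637 tΔY 1.0353
    t=0.7868 [y] (6,6) — stop
  → r_5 = 0.7868
beam 6: φ=90°, α=150°
  cosα=-0.8660 sinα=0.5000 | (6,5) | tMaxX 0.8545 tMaxY 1.5200 | tΔX 1.1547 tΔY 2.0000
    t=0.8545 [x] (5,5)
    t=1.5200 [y] (5,6) — stop
  → r_6 = 1.5200
beam 7: φ=135°, α=195°
  cosα=-0.9659 sinα=-0.2588 | (6,5) | tMaxX 0.7661 tMaxY 0.9273 | tΔX 1.0353 tΔY 3.8637
    t=0.7661 [x] (5,5)
    t=0.9273 [y] (5,4)
    t=1.8014 [x] (4,4)
    t=2.8367 [x] (3,4)
    t=3.8719 [x] (2,4)
    t=4.7910 [y] (2,3)
    t=4.9072 [x] (1,3) — stop
  → r_7 = 4.9072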